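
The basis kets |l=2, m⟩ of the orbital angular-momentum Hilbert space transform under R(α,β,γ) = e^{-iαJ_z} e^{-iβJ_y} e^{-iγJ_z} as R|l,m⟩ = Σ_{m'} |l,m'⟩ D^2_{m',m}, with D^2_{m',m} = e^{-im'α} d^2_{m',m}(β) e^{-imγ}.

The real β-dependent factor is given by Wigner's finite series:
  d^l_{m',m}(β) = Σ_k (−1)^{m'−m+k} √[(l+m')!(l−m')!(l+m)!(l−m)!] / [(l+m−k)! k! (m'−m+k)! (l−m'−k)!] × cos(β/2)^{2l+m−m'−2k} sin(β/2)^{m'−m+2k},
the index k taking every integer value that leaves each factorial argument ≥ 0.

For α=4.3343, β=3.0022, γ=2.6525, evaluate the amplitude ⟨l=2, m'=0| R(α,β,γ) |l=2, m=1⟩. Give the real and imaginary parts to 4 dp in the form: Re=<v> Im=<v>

Re=0.1488 Im=0.0792

First d^2_{0,1}(β=3.0022), then the phase factors e^{-i(0)α} and e^{-i(1)γ}:
c=cos(3.0022/2)=0.069640, s=sin(3.0022/2)=0.997572; N=√[2·2·6·1]=4.898979
k∈{1,2} keeps every argument non-negative
  k=1: (−1)^0·4.8990/(2)·0.0696^3·0.9976^1 = +0.000825
  k=2: (−1)^1·4.8990/(2)·0.0696^1·0.9976^3 = -0.169343
d^2_{0,1}(3.0022) = +0.000825 -0.169343 = -0.168518
Attach z-rotation phases: D = e^{-i(0)(4.3343)}·(-0.168518)·e^{-i(1)(2.6525)} = +0.148760+0.079174i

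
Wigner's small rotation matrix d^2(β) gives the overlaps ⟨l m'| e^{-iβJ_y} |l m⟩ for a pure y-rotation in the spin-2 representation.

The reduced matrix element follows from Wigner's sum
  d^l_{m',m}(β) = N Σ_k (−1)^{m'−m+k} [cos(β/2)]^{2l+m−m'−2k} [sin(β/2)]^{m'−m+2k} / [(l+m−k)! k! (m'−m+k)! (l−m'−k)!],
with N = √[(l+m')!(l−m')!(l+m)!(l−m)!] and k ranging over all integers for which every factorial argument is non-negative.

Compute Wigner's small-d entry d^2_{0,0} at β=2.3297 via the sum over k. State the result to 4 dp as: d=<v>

d^2_{0,0}(β=2.3297) via Wigner's sum:
c=cos(2.3297/2)=0.394888, s=sin(2.3297/2)=0.918729; N=√[2·2·2·2]=4.000000
k: max(0,(0)−(0))=0 … min(2+(0),2−(0))=2
  k=0: (−1)^0·4.0000/(4)·0.3949^4·0.9187^0 = +0.024316
  k=1: (−1)^1·4.0000/(1)·0.3949^2·0.9187^2 = -0.526482
  k=2: (−1)^2·4.0000/(4)·0.3949^0·0.9187^4 = +0.712443
d^2_{0,0}(2.3297) = +0.024316 -0.526482 +0.712443 = +0.210277

d=0.2103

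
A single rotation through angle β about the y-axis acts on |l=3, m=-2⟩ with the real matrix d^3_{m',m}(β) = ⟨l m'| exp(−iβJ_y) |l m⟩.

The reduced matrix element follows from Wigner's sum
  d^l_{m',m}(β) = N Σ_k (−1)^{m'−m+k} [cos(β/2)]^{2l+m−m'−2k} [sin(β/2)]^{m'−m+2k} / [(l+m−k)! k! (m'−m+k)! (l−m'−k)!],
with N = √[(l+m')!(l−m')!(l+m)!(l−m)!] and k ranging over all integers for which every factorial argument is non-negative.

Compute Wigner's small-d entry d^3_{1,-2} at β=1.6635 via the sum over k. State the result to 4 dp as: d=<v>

d=-0.3106

d^3_{1,-2}(β=1.6635) via Wigner's sum:
c=cos(1.6635/2)=0.673583, s=sin(1.6635/2)=0.739111; N=√[24·2·1·120]=75.894664
Admissible k: 0..1 (factorial args all ≥0)
  k=0: (−1)^3·75.8947/(12)·0.6736^3·0.7391^3 = -0.780429
  k=1: (−1)^4·75.8947/(24)·0.6736^1·0.7391^5 = +0.469830
d^3_{1,-2}(1.6635) = -0.780429 +0.469830 = -0.310599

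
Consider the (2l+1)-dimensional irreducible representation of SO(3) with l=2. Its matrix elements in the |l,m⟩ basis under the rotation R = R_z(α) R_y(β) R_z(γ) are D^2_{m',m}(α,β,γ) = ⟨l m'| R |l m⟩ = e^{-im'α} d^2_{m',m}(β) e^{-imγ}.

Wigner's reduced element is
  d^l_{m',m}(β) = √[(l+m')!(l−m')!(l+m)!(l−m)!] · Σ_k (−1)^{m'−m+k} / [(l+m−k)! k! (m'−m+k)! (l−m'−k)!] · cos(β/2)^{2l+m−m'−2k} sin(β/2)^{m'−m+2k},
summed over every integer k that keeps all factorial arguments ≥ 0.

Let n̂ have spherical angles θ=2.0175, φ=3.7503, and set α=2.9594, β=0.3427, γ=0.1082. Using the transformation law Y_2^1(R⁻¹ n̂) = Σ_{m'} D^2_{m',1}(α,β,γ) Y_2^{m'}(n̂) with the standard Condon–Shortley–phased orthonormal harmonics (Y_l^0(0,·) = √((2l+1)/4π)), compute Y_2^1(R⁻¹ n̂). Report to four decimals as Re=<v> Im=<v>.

Re=0.1209 Im=0.0834

Need the full column D^2_{m',1} for m'=−2..2 at α=2.9594, β=0.3427, γ=0.1082.
cos(β/2)=0.985355, sin(β/2)=0.170513
d^2_{-2,1}: single k=3 term ⇒ +0.009770;  D = +0.008699-0.004447i
d^2_{-1,1}: k∈[2..3] ⇒ +0.084688 -0.000845 = +0.083842;  D = -0.080332+0.024006i
d^2_{0,1}: k∈[1..2] ⇒ +0.399587 -0.011966 = +0.387621;  D = +0.385354-0.041859i
d^2_{1,1}: k∈[0..1] ⇒ +0.942696 -0.084688 = +0.858008;  D = -0.855661-0.063428i
d^2_{2,1}: single k=0 term ⇒ -0.326261;  D = -0.315613-0.082672i
Y_2^{m'}(θ=2.0175,φ=3.7503) and Σ D·Y over m':
  (+0.0087-0.0044i)·(+0.1087-0.2948i)  (-0.0803+0.0240i)·(+0.2469-0.1721i)  (+0.3854-0.0419i)·(-0.1388+0.0000i)  (-0.8557-0.0634i)·(-0.2469-0.1721i)  (-0.3156-0.0827i)·(+0.1087+0.2948i)
Y_2^1(R⁻¹ n̂) = +0.120859+0.083421i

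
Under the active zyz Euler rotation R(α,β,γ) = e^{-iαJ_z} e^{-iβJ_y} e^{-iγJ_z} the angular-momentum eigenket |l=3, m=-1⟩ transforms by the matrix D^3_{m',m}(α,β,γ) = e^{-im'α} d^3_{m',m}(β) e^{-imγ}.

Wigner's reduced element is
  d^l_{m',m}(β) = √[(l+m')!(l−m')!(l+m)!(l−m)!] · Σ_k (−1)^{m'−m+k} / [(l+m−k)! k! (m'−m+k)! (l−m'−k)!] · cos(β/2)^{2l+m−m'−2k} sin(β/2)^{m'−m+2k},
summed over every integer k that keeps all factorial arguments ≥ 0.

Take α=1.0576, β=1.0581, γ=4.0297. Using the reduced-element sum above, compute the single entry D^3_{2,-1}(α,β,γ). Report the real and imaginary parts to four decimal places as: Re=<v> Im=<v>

Re=0.1462 Im=-0.4084

Split into d^3_{2,-1}(β=1.0581) × two z-phases.
Half-angle: c=0.863287, s=0.504713. N=√(120·1·2·24)=75.894664
k∈{0,1} keeps every argument non-negative
  k=0: (−1)^3·75.8947/(12)·0.8633^3·0.5047^3 = -0.523155
  k=1: (−1)^4·75.8947/(24)·0.8633^1·0.5047^5 = +0.089409
d^3_{2,-1}(1.0581) = -0.523155 +0.089409 = -0.433746
Phases: e^{-i·(2)·1.0576}=-0.517908-0.855436i, e^{-i·(-1)·4.0297}=-0.630882-0.775879i ⇒ D=+0.146162-0.408378i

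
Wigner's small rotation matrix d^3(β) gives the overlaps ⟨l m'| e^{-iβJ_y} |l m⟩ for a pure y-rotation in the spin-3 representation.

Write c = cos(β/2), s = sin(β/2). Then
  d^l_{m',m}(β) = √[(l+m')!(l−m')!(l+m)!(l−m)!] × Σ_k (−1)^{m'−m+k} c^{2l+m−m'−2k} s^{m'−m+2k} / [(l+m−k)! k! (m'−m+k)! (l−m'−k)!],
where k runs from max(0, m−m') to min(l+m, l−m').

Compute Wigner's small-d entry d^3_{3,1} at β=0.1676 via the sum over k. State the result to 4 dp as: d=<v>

d^3_{3,1}(β=0.1676) via Wigner's sum:
Half-angle: c=0.996491, s=0.083702. N=√(720·1·24·2)=185.903201
The bounds max(0,m−m')=0 and min(l+m,l−m')=0 give 1 term
  k=0: (−1)^2·185.9032/(48)·0.9965^4·0.0837^2 = +0.026755
d^3_{3,1}(0.1676) = +0.026755

d=0.0268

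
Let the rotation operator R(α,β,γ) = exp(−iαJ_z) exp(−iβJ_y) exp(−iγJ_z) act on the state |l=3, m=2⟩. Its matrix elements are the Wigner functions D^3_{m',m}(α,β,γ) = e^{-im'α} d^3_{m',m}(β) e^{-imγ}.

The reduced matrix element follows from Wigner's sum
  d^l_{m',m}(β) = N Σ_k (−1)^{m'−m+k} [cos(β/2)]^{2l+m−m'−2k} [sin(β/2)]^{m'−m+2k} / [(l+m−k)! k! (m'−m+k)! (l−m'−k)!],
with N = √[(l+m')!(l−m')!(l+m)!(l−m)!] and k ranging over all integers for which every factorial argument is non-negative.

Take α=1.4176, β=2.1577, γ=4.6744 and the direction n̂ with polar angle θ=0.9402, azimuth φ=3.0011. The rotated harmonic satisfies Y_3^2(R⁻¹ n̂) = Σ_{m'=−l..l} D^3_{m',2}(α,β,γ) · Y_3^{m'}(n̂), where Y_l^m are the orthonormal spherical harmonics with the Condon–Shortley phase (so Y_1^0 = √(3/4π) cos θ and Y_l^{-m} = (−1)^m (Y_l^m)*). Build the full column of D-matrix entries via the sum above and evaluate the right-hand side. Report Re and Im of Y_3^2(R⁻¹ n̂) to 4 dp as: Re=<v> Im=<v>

Need the full column D^3_{m',2} for m'=−3..3 at α=1.4176, β=2.1577, γ=4.6744.
cos(β/2)=0.472342, sin(β/2)=0.881415
d^3_{-3,2}: single k=5 term ⇒ +0.615510;  D = +0.230368+0.570774i
d^3_{-2,2}: k∈[4..5] ⇒ +0.673296 -0.468903 = +0.204392;  D = +0.198991-0.046679i
d^3_{-1,2}: k∈[3..4] ⇒ +0.456396 -0.794620 = -0.338224;  D = +0.026091+0.337216i
d^3_{0,2}: k∈[2..3] ⇒ +0.211811 -0.737558 = -0.525747;  D = +0.524230+0.039907i
d^3_{1,2}: k∈[1..2] ⇒ +0.065534 -0.456396 = -0.390863;  D = +0.088794-0.380643i
d^3_{2,2}: k∈[0..1] ⇒ +0.011106 -0.193356 = -0.182251;  D = -0.169089-0.068002i
d^3_{3,2}: single k=0 term ⇒ -0.050762;  D = -0.025905+0.043654i
Y_3^{m'}(θ=0.9402,φ=3.0011) and Σ D·Y over m':
  (+0.2304+0.5708i)·(-0.2006-0.0899i)  (+0.1990-0.0467i)·(+0.3777+0.1090i)  (+0.0261+0.3372i)·(-0.1908-0.0270i)  (+0.5242+0.0399i)·(-0.2776+0.0000i)  (+0.0888-0.3806i)·(+0.1908-0.0270i)  (-0.1691-0.0680i)·(+0.3777-0.1090i)  (-0.0259+0.0437i)·(+0.2006-0.0899i)
Y_3^2(R⁻¹ n̂) = -0.121922-0.278469i

Re=-0.1219 Im=-0.2785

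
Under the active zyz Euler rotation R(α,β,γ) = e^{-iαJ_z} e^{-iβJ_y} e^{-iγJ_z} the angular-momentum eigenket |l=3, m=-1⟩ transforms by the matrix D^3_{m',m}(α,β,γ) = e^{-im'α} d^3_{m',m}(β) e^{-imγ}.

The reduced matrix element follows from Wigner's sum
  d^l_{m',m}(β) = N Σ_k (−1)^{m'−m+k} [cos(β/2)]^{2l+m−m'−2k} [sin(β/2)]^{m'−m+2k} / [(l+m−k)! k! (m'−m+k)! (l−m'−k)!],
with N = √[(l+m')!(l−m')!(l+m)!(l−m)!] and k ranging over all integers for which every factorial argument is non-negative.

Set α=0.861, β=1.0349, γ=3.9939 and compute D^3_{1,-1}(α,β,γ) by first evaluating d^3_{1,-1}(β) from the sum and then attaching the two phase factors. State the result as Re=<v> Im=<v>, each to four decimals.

Re=-0.4904 Im=0.0043

Split into d^3_{1,-1}(β=1.0349) × two z-phases.
Half-angle: c=0.869083, s=0.494666. N=√(24·2·2·24)=48.000000
The bounds max(0,m−m')=0 and min(l+m,l−m')=2 give 3 terms
  k=0: (−1)^2·48.0000/(8)·0.8691^4·0.4947^2 = +0.837569
  k=1: (−1)^3·48.0000/(6)·0.8691^2·0.4947^4 = -0.361793
  k=2: (−1)^4·48.0000/(48)·0.8691^0·0.4947^6 = +0.014651
d^3_{1,-1}(1.0349) = +0.837569 -0.361793 +0.014651 = +0.490427
Phases: e^{-i·(1)·0.861}=+0.651679-0.758495i, e^{-i·(-1)·3.9939}=-0.658248-0.752801i ⇒ D=-0.490409+0.004263i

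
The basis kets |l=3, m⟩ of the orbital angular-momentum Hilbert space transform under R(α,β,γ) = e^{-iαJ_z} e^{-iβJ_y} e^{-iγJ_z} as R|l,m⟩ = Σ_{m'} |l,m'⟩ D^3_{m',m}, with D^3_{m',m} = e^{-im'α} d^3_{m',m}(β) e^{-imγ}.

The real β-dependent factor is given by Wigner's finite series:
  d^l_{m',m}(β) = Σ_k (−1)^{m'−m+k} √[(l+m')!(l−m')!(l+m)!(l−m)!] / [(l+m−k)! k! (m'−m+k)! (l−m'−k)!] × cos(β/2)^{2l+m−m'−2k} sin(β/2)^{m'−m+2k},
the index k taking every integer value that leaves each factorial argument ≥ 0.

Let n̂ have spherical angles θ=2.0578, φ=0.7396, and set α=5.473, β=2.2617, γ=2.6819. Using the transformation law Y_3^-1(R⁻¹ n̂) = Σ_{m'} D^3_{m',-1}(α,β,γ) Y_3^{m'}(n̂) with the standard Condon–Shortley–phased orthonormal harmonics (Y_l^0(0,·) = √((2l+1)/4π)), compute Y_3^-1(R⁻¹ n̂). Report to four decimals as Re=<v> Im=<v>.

Re=-0.0131 Im=-0.1565

Need the full column D^3_{m',-1} for m'=−3..3 at α=5.473, β=2.2617, γ=2.6819.
cos(β/2)=0.425891, sin(β/2)=0.904775
d^3_{-3,-1}: single k=2 term ⇒ +0.104309;  D = +0.101031+0.025942i
d^3_{-2,-1}: k∈[1..2] ⇒ +0.040090 -0.361865 = -0.321775;  D = -0.156877-0.280942i
d^3_{-1,-1}: k∈[0..2] ⇒ +0.005967 -0.215459 +0.729305 = +0.519814;  D = -0.154072+0.496456i
d^3_{0,-1}: k∈[0..2] ⇒ -0.043916 +0.594604 -0.894522 = -0.343833;  D = +0.308140-0.152549i
d^3_{1,-1}: k∈[0..2] ⇒ +0.161594 -0.972407 +0.548583 = -0.262230;  D = +0.246288+0.090040i
d^3_{2,-1}: k∈[0..1] ⇒ -0.361865 +0.816583 = +0.454718;  D = -0.181304-0.417010i
d^3_{3,-1}: single k=0 term ⇒ +0.470765;  D = +0.183353-0.433591i
Y_3^{m'}(θ=2.0578,φ=0.7396) and Σ D·Y over m':
  (+0.1010+0.0259i)·(-0.1738-0.2296i)  (-0.1569-0.2809i)·(-0.0342+0.3720i)  (-0.1541+0.4965i)·(+0.0200-0.0183i)  (+0.3081-0.1525i)·(+0.3327+0.0000i)  (+0.2463+0.0900i)·(-0.0200-0.0183i)  (-0.1813-0.4170i)·(-0.0342-0.3720i)  (+0.1834-0.4336i)·(+0.1738-0.2296i)
Y_3^-1(R⁻¹ n̂) = -0.013127-0.156523i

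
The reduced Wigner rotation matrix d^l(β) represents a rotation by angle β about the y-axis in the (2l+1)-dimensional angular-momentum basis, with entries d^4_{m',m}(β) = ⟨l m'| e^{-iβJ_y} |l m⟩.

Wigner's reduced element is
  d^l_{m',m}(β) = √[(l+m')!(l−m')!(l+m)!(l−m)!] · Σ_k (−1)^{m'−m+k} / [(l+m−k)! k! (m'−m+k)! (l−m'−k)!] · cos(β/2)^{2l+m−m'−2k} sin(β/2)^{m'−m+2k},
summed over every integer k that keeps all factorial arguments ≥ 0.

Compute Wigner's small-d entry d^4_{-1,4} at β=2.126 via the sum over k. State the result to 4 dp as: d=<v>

d=0.4383

d^4_{-1,4}(β=2.126) via Wigner's sum:
Half-angle: c=0.486253, s=0.873818. N=√(6·120·40320·1)=5387.986637
k∈{5} keeps every argument non-negative
  k=5: (−1)^0·5387.9866/(720)·0.4863^3·0.8738^5 = +0.438314
d^4_{-1,4}(2.126) = +0.438314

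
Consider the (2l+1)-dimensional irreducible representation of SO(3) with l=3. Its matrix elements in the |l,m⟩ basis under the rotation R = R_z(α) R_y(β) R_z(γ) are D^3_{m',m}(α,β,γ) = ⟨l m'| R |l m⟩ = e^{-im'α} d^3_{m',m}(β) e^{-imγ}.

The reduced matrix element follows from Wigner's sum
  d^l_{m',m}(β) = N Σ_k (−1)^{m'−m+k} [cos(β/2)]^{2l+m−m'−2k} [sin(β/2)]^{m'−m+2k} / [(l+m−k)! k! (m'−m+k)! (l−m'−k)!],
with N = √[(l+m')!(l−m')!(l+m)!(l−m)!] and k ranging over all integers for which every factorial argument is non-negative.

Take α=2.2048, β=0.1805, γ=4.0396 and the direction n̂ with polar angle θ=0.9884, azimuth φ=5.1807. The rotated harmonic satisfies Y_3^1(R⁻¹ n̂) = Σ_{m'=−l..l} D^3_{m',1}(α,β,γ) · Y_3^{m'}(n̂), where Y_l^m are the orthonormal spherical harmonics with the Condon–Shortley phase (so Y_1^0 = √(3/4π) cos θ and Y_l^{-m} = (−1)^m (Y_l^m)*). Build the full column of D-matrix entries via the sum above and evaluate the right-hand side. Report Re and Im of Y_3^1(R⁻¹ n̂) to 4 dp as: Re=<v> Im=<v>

Re=0.0336 Im=-0.0584

Need the full column D^3_{m',1} for m'=−3..3 at α=2.2048, β=0.1805, γ=4.0396.
cos(β/2)=0.995930, sin(β/2)=0.090128
d^3_{-3,1}: single k=4 term ⇒ +0.000253;  D = -0.000214+0.000136i
d^3_{-2,1}: k∈[3..4] ⇒ +0.004574 -0.000019 = +0.004555;  D = +0.004247+0.001647i
d^3_{-1,1}: k∈[2..4] ⇒ +0.047949 -0.000524 +0.000001 = +0.047426;  D = -0.012376-0.045783i
d^3_{0,1}: k∈[1..3] ⇒ +0.305909 -0.007516 +0.000021 = +0.298414;  D = -0.185963+0.233386i
d^3_{1,1}: k∈[0..2] ⇒ +0.975828 -0.063932 +0.000393 = +0.912289;  D = +0.911603+0.035375i
d^3_{2,1}: k∈[0..1] ⇒ -0.279256 +0.004574 = -0.274682;  D = +0.154011+0.227444i
d^3_{3,1}: single k=0 term ⇒ +0.030951;  D = -0.010368+0.029163i
Y_3^{m'}(θ=0.9884,φ=5.1807) and Σ D·Y over m':
  (-0.0002+0.0001i)·(-0.2397-0.0401i)  (+0.0042+0.0016i)·(-0.2323+0.3158i)  (-0.0124-0.0458i)·(+0.0625+0.1235i)  (-0.1860+0.2334i)·(-0.3053+0.0000i)  (+0.9116+0.0354i)·(-0.0625+0.1235i)  (+0.1540+0.2274i)·(-0.2323-0.3158i)  (-0.0104+0.0292i)·(+0.2397-0.0401i)
Y_3^1(R⁻¹ n̂) = +0.033642-0.058430i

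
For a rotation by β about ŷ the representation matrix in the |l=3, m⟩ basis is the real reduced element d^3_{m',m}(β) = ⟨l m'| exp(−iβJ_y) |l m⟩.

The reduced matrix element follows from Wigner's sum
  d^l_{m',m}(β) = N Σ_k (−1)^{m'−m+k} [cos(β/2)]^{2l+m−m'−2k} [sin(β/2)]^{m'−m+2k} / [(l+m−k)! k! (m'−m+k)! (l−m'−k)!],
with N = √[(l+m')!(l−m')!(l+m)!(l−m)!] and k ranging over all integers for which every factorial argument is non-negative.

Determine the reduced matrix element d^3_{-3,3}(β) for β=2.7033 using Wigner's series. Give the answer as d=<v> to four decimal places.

d=0.8648

d^3_{-3,3}(β=2.7033) via Wigner's sum:
With c≡cos(β/2)=0.217396 and s≡sin(β/2)=0.976083, N=[1·720·720·1]^{1/2}=720.000000
k∈{6} keeps every argument non-negative
  k=6: (−1)^0·720.0000/(720)·0.2174^0·0.9761^6 = +0.864812
d^3_{-3,3}(2.7033) = +0.864812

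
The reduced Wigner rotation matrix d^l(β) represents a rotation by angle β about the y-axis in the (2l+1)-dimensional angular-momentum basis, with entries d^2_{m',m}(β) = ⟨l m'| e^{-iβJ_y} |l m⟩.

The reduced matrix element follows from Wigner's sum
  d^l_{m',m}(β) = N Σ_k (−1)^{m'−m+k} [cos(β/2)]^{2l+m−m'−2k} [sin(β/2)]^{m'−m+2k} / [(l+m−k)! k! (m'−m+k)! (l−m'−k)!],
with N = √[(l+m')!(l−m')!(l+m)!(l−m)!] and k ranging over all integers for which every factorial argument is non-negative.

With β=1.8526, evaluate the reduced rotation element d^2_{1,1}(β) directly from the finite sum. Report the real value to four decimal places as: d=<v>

d^2_{1,1}(β=1.8526) via Wigner's sum:
With c≡cos(β/2)=0.600796 and s≡sin(β/2)=0.799402, N=[6·1·6·1]^{1/2}=6.000000
k∈{0,1} keeps every argument non-negative
  k=0: (−1)^0·6.0000/(6)·0.6008^4·0.7994^0 = +0.130289
  k=1: (−1)^1·6.0000/(2)·0.6008^2·0.7994^2 = -0.692000
d^2_{1,1}(1.8526) = +0.130289 -0.692000 = -0.561711

d=-0.5617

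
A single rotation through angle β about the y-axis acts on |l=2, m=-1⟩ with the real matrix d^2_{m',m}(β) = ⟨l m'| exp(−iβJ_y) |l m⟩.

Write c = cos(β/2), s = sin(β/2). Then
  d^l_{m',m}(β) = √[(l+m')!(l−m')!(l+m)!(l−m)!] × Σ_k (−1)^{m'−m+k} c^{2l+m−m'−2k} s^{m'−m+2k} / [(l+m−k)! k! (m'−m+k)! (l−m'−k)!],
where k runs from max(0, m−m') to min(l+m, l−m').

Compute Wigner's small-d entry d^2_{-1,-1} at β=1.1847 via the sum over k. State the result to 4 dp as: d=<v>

d=-0.1699

d^2_{-1,-1}(β=1.1847) via Wigner's sum:
With c≡cos(β/2)=0.829631 and s≡sin(β/2)=0.558312, N=[1·6·1·6]^{1/2}=6.000000
The bounds max(0,m−m')=0 and min(l+m,l−m')=1 give 2 terms
  k=0: (−1)^0·6.0000/(6)·0.8296^4·0.5583^0 = +0.473740
  k=1: (−1)^1·6.0000/(2)·0.8296^2·0.5583^2 = -0.643643
d^2_{-1,-1}(1.1847) = +0.473740 -0.643643 = -0.169904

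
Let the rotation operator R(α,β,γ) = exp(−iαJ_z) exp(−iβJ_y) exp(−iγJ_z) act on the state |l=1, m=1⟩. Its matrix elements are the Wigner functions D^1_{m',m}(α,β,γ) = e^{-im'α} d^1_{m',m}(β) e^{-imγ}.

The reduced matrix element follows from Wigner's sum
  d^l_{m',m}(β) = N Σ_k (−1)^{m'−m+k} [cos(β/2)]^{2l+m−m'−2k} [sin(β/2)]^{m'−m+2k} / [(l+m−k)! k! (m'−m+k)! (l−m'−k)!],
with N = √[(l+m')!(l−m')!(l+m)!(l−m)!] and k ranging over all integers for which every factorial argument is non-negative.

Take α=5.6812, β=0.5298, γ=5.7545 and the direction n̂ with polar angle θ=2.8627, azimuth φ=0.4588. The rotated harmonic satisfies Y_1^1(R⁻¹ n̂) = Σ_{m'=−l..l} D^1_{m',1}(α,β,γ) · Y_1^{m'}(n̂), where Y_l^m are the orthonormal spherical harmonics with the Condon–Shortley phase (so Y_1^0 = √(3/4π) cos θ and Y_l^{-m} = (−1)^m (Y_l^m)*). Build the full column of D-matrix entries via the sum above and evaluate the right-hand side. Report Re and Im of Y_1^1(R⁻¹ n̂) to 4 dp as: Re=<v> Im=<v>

Need the full column D^1_{m',1} for m'=−1..1 at α=5.6812, β=0.5298, γ=5.7545.
cos(β/2)=0.965119, sin(β/2)=0.261813
d^1_{-1,1}: single k=2 term ⇒ +0.068546;  D = +0.068362-0.005020i
d^1_{0,1}: single k=1 term ⇒ +0.357344;  D = +0.308556+0.180244i
d^1_{1,1}: single k=0 term ⇒ +0.931454;  D = +0.396849+0.842685i
Y_1^{m'}(θ=2.8627,φ=0.4588) and Σ D·Y over m':
  (+0.0684-0.0050i)·(+0.0853-0.0421i)  (+0.3086+0.1802i)·(-0.4697+0.0000i)  (+0.3968+0.8427i)·(-0.0853-0.0421i)
Y_1^1(R⁻¹ n̂) = -0.137664-0.176549i

Re=-0.1377 Im=-0.1765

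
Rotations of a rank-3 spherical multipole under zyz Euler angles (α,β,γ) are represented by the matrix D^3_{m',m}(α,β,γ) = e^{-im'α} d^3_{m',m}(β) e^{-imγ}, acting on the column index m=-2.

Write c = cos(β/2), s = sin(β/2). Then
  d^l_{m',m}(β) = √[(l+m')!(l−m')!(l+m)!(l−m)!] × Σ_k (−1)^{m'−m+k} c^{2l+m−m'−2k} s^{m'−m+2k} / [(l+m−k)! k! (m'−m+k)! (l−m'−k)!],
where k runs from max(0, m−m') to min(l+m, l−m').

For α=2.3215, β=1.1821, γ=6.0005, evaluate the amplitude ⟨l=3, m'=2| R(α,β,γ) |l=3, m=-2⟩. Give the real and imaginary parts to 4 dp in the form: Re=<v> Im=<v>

Re=0.1439 Im=0.2660

D^3_{2,-2}(2.3215,1.1821,6.0005) = e^{-i·2·2.3215}·d^3_{2,-2}(1.1821)·e^{-i·-2·6.0005}. Compute d first:
c=cos(1.1821/2)=0.830356, s=sin(1.1821/2)=0.557233; N=√[120·1·1·120]=120.000000
k: max(0,(-2)−(2))=0 … min(3+(-2),3−(2))=1
  k=0: (−1)^4·120.0000/(24)·0.8304^2·0.5572^4 = +0.332389
  k=1: (−1)^5·120.0000/(120)·0.8304^0·0.5572^6 = -0.029938
d^3_{2,-2}(1.1821) = +0.332389 -0.029938 = +0.302451
D = (-0.069333+0.997594i)·(+0.302451)·(+0.844390-0.535729i) = +0.143935+0.266006i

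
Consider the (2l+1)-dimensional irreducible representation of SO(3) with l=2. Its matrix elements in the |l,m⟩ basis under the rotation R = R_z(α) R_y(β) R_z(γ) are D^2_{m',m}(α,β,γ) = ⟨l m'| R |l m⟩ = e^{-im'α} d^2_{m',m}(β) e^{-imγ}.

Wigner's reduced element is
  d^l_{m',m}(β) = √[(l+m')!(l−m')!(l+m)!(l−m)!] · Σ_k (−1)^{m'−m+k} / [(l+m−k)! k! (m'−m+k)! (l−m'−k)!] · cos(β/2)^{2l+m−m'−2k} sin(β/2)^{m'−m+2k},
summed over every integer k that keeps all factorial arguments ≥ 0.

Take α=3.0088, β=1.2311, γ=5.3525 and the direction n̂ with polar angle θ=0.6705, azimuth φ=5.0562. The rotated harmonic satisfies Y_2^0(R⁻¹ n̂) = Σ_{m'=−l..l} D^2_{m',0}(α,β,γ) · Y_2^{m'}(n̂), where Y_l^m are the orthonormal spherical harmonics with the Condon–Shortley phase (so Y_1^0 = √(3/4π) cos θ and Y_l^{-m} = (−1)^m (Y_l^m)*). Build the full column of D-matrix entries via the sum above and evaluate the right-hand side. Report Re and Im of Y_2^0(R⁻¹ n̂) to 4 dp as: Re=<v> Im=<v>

Re=-0.3153 Im=0.0000

Need the full column D^2_{m',0} for m'=−2..2 at α=3.0088, β=1.2311, γ=5.3525.
cos(β/2)=0.816456, sin(β/2)=0.577408
d^2_{-2,0}: single k=2 term ⇒ +0.544385;  D = +0.525298-0.142887i
d^2_{-1,0}: k∈[1..2] ⇒ +0.769762 -0.384996 = +0.384766;  D = -0.381379+0.050944i
d^2_{0,0}: k∈[0..2] ⇒ +0.444356 -0.888977 +0.111155 = -0.333466;  D = -0.333466+0.000000i
d^2_{1,0}: k∈[0..1] ⇒ -0.769762 +0.384996 = -0.384766;  D = +0.381379+0.050944i
d^2_{2,0}: single k=0 term ⇒ +0.544385;  D = +0.525298+0.142887i
Y_2^{m'}(θ=0.6705,φ=5.0562) and Σ D·Y over m':
  (+0.5253-0.1429i)·(-0.1153+0.0947i)  (-0.3814+0.0509i)·(+0.1268+0.3541i)  (-0.3335+0.0000i)·(+0.2655+0.0000i)  (+0.3814+0.0509i)·(-0.1268+0.3541i)  (+0.5253+0.1429i)·(-0.1153-0.0947i)
Y_2^0(R⁻¹ n̂) = -0.315335+0.000000i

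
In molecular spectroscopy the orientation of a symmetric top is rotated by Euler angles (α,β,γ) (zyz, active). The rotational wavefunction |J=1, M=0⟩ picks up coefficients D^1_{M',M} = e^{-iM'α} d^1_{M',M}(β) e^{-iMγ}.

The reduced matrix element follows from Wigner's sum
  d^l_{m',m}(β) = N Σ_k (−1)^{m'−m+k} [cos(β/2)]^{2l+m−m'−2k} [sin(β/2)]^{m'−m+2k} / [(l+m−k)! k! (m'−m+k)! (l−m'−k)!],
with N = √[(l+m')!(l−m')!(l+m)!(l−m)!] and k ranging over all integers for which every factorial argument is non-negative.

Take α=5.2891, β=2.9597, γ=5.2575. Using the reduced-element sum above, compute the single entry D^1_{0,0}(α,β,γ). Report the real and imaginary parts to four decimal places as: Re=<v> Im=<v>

Re=-0.9835 Im=0.0000

First d^1_{0,0}(β=2.9597), then the phase factors e^{-i(0)α} and e^{-i(0)γ}:
With c≡cos(β/2)=0.090821 and s≡sin(β/2)=0.995867, N=[1·1·1·1]^{1/2}=1.000000
k: max(0,(0)−(0))=0 … min(1+(0),1−(0))=1
  k=0: (−1)^0·1.0000/(1)·0.0908^2·0.9959^0 = +0.008248
  k=1: (−1)^1·1.0000/(1)·0.0908^0·0.9959^2 = -0.991752
d^1_{0,0}(2.9597) = +0.008248 -0.991752 = -0.983503
D = (+1.000000+0.000000i)·(-0.983503)·(+1.000000+0.000000i) = -0.983503+0.000000i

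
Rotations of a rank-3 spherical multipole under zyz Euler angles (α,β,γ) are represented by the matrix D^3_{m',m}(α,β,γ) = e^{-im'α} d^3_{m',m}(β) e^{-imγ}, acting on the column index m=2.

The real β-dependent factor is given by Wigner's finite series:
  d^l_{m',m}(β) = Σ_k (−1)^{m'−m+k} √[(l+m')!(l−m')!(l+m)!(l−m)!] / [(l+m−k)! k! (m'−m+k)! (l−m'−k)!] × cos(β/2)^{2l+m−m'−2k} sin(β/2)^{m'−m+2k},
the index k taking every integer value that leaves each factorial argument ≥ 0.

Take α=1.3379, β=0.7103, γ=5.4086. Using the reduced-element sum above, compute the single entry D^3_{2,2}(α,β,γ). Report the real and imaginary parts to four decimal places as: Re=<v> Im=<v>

Re=0.1274 Im=-0.1696

First d^3_{2,2}(β=0.7103), then the phase factors e^{-i(2)α} and e^{-i(2)γ}:
Half-angle: c=0.937594, s=0.347731. N=√(120·1·120·1)=120.000000
Admissible k: 0..1 (factorial args all ≥0)
  k=0: (−1)^0·120.0000/(120)·0.9376^6·0.3477^0 = +0.679344
  k=1: (−1)^1·120.0000/(24)·0.9376^4·0.3477^2 = -0.467215
d^3_{2,2}(0.7103) = +0.679344 -0.467215 = +0.212129
Phases: e^{-i·(2)·1.3379}=-0.893466-0.449131i, e^{-i·(2)·5.4086}=-0.177430+0.984133i ⇒ D=+0.127390-0.169619i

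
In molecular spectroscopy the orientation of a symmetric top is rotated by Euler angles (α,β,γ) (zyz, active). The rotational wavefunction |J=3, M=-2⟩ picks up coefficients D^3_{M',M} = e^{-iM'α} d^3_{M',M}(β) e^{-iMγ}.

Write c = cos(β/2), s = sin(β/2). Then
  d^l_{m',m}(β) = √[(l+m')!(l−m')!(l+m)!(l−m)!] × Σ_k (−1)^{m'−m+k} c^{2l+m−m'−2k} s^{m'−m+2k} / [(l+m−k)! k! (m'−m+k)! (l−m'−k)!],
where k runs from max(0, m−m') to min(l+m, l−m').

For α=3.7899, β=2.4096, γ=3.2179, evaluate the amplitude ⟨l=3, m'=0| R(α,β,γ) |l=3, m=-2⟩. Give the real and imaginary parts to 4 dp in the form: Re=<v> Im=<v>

Re=-0.4497 Im=-0.0692

D^3_{0,-2}(3.7899,2.4096,3.2179) = e^{-i·0·3.7899}·d^3_{0,-2}(2.4096)·e^{-i·-2·3.2179}. Compute d first:
c=cos(2.4096/2)=0.357880, s=sin(2.4096/2)=0.933768; N=√[6·6·1·120]=65.726707
The bounds max(0,m−m')=0 and min(l+m,l−m')=1 give 2 terms
  k=0: (−1)^2·65.7267/(12)·0.3579^4·0.9338^2 = +0.078341
  k=1: (−1)^3·65.7267/(12)·0.3579^2·0.9338^4 = -0.533323
d^3_{0,-2}(2.4096) = +0.078341 -0.533323 = -0.454982
Attach z-rotation phases: D = e^{-i(0)(3.7899)}·(-0.454982)·e^{-i(-2)(3.2179)} = -0.449694-0.069168i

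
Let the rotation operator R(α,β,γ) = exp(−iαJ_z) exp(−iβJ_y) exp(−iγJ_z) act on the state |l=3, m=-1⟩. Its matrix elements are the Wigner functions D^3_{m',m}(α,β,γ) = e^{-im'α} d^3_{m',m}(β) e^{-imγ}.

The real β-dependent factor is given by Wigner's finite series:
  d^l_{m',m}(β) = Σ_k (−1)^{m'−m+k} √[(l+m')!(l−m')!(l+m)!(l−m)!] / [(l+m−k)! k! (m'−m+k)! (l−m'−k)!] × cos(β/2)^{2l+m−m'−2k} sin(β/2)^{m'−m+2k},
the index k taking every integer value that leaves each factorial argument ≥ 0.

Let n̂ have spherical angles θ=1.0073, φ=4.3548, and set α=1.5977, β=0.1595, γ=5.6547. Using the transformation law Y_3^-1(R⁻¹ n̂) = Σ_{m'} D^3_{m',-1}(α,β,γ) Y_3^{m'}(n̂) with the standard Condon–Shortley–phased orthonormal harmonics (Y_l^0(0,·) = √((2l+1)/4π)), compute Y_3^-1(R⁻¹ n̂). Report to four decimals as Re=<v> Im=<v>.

Re=0.0536 Im=-0.0151

Need the full column D^3_{m',-1} for m'=−3..3 at α=1.5977, β=0.1595, γ=5.6547.
cos(β/2)=0.996822, sin(β/2)=0.079665
d^3_{-3,-1}: single k=2 term ⇒ +0.024269;  D = -0.012639-0.020718i
d^3_{-2,-1}: k∈[1..2] ⇒ +0.247946 -0.003167 = +0.244779;  D = -0.205459+0.133053i
d^3_{-1,-1}: k∈[0..2] ⇒ +0.981081 -0.050130 +0.000240 = +0.931191;  D = +0.527005+0.767712i
d^3_{0,-1}: k∈[0..2] ⇒ -0.271612 +0.005204 -0.000011 = -0.266418;  D = -0.215511+0.156633i
d^3_{1,-1}: k∈[0..2] ⇒ +0.037598 -0.000320 +0.000000 = +0.037278;  D = -0.022720-0.029554i
d^3_{2,-1}: k∈[0..1] ⇒ -0.003167 +0.000010 = -0.003157;  D = +0.002450-0.001991i
d^3_{3,-1}: single k=0 term ⇒ +0.000155;  D = +0.000101+0.000118i
Y_3^{m'}(θ=1.0073,φ=4.3548) and Σ D·Y over m':
  (-0.0126-0.0207i)·(+0.2215-0.1204i)  (-0.2055+0.1331i)·(-0.2945-0.2558i)  (+0.5270+0.7677i)·(-0.0408+0.1092i)  (-0.2155+0.1566i)·(-0.3136+0.0000i)  (-0.0227-0.0296i)·(+0.0408+0.1092i)  (+0.0025-0.0020i)·(-0.2945+0.2558i)  (+0.0001+0.0001i)·(-0.2215-0.1204i)
Y_3^-1(R⁻¹ n̂) = +0.053626-0.015113i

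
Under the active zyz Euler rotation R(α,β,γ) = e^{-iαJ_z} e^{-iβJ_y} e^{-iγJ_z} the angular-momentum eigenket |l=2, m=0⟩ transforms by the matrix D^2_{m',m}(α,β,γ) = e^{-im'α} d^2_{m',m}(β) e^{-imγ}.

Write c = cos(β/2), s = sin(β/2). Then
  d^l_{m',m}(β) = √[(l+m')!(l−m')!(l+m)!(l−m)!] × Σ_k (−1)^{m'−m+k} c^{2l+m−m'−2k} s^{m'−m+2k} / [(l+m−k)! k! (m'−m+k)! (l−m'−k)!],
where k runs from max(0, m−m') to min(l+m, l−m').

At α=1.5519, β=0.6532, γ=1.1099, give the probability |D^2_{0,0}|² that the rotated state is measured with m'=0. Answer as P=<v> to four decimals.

Split into d^2_{0,0}(β=0.6532) × two z-phases.
Half-angle: c=0.947139, s=0.320825. N=√(2·2·2·2)=4.000000
The bounds max(0,m−m')=0 and min(l+m,l−m')=2 give 3 terms
  k=0: (−1)^0·4.0000/(4)·0.9471^4·0.3208^0 = +0.804737
  k=1: (−1)^1·4.0000/(1)·0.9471^2·0.3208^2 = -0.369337
  k=2: (−1)^2·4.0000/(4)·0.9471^0·0.3208^4 = +0.010594
d^2_{0,0}(0.6532) = +0.804737 -0.369337 +0.010594 = +0.445995
|D^2_{0,0}|² = |d^2_{0,0}(β)|² = (+0.445995)² = 0.198912 (the z-rotation phases have unit modulus)

P=0.1989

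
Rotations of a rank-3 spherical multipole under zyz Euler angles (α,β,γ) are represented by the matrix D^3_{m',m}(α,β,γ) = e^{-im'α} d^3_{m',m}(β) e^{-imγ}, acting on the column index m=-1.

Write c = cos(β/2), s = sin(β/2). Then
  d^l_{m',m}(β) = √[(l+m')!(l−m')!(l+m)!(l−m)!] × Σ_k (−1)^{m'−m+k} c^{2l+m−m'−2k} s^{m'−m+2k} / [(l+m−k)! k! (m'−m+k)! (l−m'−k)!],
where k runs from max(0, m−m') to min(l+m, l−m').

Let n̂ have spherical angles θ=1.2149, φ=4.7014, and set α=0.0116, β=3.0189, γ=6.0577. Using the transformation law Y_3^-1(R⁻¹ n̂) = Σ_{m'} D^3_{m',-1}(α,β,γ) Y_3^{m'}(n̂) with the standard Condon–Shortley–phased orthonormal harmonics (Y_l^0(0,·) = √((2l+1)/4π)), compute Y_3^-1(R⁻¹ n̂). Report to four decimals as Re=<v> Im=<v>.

Re=-0.0239 Im=-0.1166

Need the full column D^3_{m',-1} for m'=−3..3 at α=0.0116, β=3.0189, γ=6.0577.
cos(β/2)=0.061308, sin(β/2)=0.998119
d^3_{-3,-1}: single k=2 term ⇒ +0.000055;  D = +0.000054-0.000010i
d^3_{-2,-1}: k∈[1..2] ⇒ +0.000003 -0.001449 = -0.001446;  D = -0.001417+0.000291i
d^3_{-1,-1}: k∈[0..2] ⇒ +0.000000 -0.000113 +0.022383 = +0.022270;  D = +0.021763-0.004727i
d^3_{0,-1}: k∈[0..2] ⇒ -0.000003 +0.002381 -0.210387 = -0.208008;  D = -0.202743+0.046506i
d^3_{1,-1}: k∈[0..2] ⇒ +0.000084 -0.029844 +0.988766 = +0.959007;  D = +0.932181-0.225242i
d^3_{2,-1}: k∈[0..1] ⇒ -0.001449 +0.192056 = +0.190607;  D = +0.184743-0.046914i
d^3_{3,-1}: single k=0 term ⇒ +0.014448;  D = +0.013961-0.003718i
Y_3^{m'}(θ=1.2149,φ=4.7014) and Σ D·Y over m':
  (+0.0001-0.0000i)·(+0.0113-0.3434i)  (-0.0014+0.0003i)·(-0.3128-0.0069i)  (+0.0218-0.0047i)·(+0.0013-0.1190i)  (-0.2027+0.0465i)·(-0.3111+0.0000i)  (+0.9322-0.2252i)·(-0.0013-0.1190i)  (+0.1847-0.0469i)·(-0.3128+0.0069i)  (+0.0140-0.0037i)·(-0.0113-0.3434i)
Y_3^-1(R⁻¹ n̂) = -0.023938-0.116645i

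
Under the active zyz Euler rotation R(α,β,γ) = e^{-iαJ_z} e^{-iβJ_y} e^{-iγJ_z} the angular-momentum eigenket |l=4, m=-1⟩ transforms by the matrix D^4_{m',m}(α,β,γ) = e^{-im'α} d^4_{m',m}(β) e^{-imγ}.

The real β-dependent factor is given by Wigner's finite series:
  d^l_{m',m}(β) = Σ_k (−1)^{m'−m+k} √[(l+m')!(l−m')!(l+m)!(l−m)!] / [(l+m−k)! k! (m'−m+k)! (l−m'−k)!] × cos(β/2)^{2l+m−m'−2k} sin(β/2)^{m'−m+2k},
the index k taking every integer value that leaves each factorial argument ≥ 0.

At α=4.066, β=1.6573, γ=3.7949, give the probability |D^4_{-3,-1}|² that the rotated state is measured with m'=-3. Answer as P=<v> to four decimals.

P=0.1628

First d^4_{-3,-1}(β=1.6573), then the phase factors e^{-i(-3)α} and e^{-i(-1)γ}:
Half-angle: c=0.675871, s=0.737020. N=√(1·5040·6·120)=1904.940944
k: max(0,(-1)−(-3))=2 … min(4+(-1),4−(-3))=3
  k=2: (−1)^0·1904.9409/(240)·0.6759^6·0.7370^2 = +0.410972
  k=3: (−1)^1·1904.9409/(144)·0.6759^4·0.7370^4 = -0.814501
d^4_{-3,-1}(1.6573) = +0.410972 -0.814501 = -0.403528
|D^4_{-3,-1}|² = |d^4_{-3,-1}(β)|² = (-0.403528)² = 0.162835 (the z-rotation phases have unit modulus)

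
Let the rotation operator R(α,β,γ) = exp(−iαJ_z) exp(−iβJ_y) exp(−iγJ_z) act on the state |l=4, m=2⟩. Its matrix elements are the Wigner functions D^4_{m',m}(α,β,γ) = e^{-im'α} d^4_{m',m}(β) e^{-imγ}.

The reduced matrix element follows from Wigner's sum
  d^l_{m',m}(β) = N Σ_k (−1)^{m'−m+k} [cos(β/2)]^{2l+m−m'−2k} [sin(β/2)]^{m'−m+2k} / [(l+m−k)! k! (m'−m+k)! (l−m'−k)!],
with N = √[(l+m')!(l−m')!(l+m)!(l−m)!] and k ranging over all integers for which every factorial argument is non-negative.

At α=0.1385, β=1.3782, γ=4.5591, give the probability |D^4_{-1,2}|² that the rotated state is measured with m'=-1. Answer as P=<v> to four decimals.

P=0.0143

D^4_{-1,2}(0.1385,1.3782,4.5591) = e^{-i·-1·0.1385}·d^4_{-1,2}(1.3782)·e^{-i·2·4.5591}. Compute d first:
With c≡cos(β/2)=0.771819 and s≡sin(β/2)=0.635843, N=[6·120·720·2]^{1/2}=1018.233765
k: max(0,(2)−(-1))=3 … min(4+(2),4−(-1))=5
  k=3: (−1)^0·1018.2338/(72)·0.7718^5·0.6358^3 = +0.995727
  k=4: (−1)^1·1018.2338/(48)·0.7718^3·0.6358^5 = -1.013680
  k=5: (−1)^2·1018.2338/(240)·0.7718^1·0.6358^7 = +0.137594
d^4_{-1,2}(1.3782) = +0.995727 -1.013680 +0.137594 = +0.119642
|D^4_{-1,2}|² = |d^4_{-1,2}(β)|² = (+0.119642)² = 0.014314 (the z-rotation phases have unit modulus)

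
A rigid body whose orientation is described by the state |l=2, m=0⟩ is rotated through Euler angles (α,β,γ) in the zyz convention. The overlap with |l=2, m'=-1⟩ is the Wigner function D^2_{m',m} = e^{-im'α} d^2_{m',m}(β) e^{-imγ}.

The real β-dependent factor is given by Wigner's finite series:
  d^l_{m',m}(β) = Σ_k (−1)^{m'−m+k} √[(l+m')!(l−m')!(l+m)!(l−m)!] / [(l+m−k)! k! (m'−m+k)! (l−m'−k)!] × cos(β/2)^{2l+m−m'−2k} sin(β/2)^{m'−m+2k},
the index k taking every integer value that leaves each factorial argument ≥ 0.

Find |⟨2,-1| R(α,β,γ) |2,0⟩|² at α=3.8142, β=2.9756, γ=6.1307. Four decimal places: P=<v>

P=0.0398

Split into d^2_{-1,0}(β=2.9756) × two z-phases.
c=cos(2.9756/2)=0.082901, s=sin(2.9756/2)=0.996558; N=√[1·6·2·2]=4.898979
k∈{1,2} keeps every argument non-negative
  k=1: (−1)^0·4.8990/(2)·0.0829^3·0.9966^1 = +0.001391
  k=2: (−1)^1·4.8990/(2)·0.0829^1·0.9966^3 = -0.200976
d^2_{-1,0}(2.9756) = +0.001391 -0.200976 = -0.199585
|D^2_{-1,0}|² = |d^2_{-1,0}(β)|² = (-0.199585)² = 0.039834 (the z-rotation phases have unit modulus)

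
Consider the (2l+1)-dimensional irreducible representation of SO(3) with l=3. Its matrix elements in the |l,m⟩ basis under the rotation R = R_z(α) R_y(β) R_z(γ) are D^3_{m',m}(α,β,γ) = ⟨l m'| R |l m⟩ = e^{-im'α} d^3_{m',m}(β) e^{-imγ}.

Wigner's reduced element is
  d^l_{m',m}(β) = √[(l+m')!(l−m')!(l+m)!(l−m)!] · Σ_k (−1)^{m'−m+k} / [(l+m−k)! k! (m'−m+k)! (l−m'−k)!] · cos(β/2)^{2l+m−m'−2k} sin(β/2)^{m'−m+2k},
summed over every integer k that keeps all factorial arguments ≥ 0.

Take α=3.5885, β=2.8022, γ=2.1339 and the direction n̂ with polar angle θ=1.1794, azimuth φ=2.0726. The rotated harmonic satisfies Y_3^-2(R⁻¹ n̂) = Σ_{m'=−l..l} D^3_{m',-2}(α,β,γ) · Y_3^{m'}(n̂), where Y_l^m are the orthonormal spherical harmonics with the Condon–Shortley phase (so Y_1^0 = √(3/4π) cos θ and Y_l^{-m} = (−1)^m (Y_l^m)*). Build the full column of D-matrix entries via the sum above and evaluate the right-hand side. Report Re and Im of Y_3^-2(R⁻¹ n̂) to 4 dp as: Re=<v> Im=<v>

Need the full column D^3_{m',-2} for m'=−3..3 at α=3.5885, β=2.8022, γ=2.1339.
cos(β/2)=0.168883, sin(β/2)=0.985636
d^3_{-3,-2}: single k=1 term ⇒ +0.000332;  D = -0.000259+0.000207i
d^3_{-2,-2}: k∈[0..1] ⇒ +0.000023 -0.003951 = -0.003928;  D = -0.001706+0.003538i
d^3_{-1,-2}: k∈[0..1] ⇒ -0.000428 +0.029170 = +0.028742;  D = -0.000067+0.028742i
d^3_{0,-2}: k∈[0..1] ⇒ +0.004329 -0.147435 = -0.143106;  D = +0.061548+0.129194i
d^3_{1,-2}: k∈[0..1] ⇒ -0.029170 +0.496786 = +0.467616;  D = +0.363811+0.293779i
d^3_{2,-2}: k∈[0..1] ⇒ +0.134589 -0.916853 = -0.782264;  D = +0.761235+0.180161i
d^3_{3,-2}: single k=0 term ⇒ -0.384809;  D = -0.375989+0.081915i
Y_3^{m'}(θ=1.1794,φ=2.0726) and Σ D·Y over m':
  (-0.0003+0.0002i)·(+0.3288+0.0215i)  (-0.0017+0.0035i)·(-0.1790+0.2810i)  (-0.0001+0.0287i)·(+0.0391+0.0713i)  (+0.0615+0.1292i)·(-0.3235+0.0000i)  (+0.3638+0.2938i)·(-0.0391+0.0713i)  (+0.7612+0.1802i)·(-0.1790-0.2810i)  (-0.3760+0.0819i)·(-0.3288+0.0215i)
Y_3^-2(R⁻¹ n̂) = -0.021686-0.308429i

Re=-0.0217 Im=-0.3084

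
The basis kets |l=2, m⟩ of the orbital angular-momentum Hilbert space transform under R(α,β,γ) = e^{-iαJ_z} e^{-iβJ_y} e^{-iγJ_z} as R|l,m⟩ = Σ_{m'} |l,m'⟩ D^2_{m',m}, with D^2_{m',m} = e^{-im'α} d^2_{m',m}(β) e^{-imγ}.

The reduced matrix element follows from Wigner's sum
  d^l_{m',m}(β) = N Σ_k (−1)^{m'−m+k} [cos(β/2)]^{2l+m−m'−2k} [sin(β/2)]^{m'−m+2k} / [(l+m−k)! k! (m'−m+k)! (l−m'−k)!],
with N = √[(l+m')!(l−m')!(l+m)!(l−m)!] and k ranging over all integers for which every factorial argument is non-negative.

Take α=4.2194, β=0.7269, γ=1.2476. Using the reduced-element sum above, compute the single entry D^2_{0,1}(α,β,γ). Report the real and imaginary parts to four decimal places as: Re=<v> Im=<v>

Re=0.1932 Im=-0.5767

First d^2_{0,1}(β=0.7269), then the phase factors e^{-i(0)α} and e^{-i(1)γ}:
c=cos(0.7269/2)=0.934676, s=sin(0.7269/2)=0.355501; N=√[2·2·6·1]=4.898979
The bounds max(0,m−m')=1 and min(l+m,l−m')=2 give 2 terms
  k=1: (−1)^0·4.8990/(2)·0.9347^3·0.3555^1 = +0.711049
  k=2: (−1)^1·4.8990/(2)·0.9347^1·0.3555^3 = -0.102863
d^2_{0,1}(0.7269) = +0.711049 -0.102863 = +0.608186
D = (+1.000000+0.000000i)·(+0.608186)·(+0.317599-0.948225i) = +0.193159-0.576697i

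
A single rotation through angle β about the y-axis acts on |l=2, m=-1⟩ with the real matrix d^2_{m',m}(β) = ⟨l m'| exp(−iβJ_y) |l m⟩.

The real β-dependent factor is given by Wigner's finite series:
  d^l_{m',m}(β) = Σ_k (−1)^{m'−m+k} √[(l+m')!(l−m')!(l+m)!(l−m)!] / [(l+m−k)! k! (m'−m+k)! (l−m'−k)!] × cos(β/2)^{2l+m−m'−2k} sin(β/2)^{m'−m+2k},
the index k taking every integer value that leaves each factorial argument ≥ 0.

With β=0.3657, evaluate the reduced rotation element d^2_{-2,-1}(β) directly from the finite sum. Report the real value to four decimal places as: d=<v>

d^2_{-2,-1}(β=0.3657) via Wigner's sum:
c=cos(0.3657/2)=0.983329, s=sin(0.3657/2)=0.181833; N=√[1·24·1·6]=12.000000
Admissible k: 1..1 (factorial args all ≥0)
  k=1: (−1)^0·12.0000/(6)·0.9833^3·0.1818^1 = +0.345780
d^2_{-2,-1}(0.3657) = +0.345780

d=0.3458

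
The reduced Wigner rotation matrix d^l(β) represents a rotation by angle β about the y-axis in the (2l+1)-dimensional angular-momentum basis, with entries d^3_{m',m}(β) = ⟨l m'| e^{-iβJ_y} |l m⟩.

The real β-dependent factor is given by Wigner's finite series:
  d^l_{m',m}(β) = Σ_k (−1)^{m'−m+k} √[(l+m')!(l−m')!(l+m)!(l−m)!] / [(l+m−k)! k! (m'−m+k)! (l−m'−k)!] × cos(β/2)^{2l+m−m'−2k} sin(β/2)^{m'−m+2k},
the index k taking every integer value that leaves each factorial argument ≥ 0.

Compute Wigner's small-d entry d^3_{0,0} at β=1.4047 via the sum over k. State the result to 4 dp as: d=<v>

d=-0.2367

d^3_{0,0}(β=1.4047) via Wigner's sum:
c=cos(1.4047/2)=0.763326, s=sin(1.4047/2)=0.646013; N=√[6·6·6·6]=36.000000
The bounds max(0,m−m')=0 and min(l+m,l−m')=3 give 4 terms
  k=0: (−1)^0·36.0000/(36)·0.7633^6·0.6460^0 = +0.197816
  k=1: (−1)^1·36.0000/(4)·0.7633^4·0.6460^2 = -1.275164
  k=2: (−1)^2·36.0000/(4)·0.7633^2·0.6460^4 = +0.913332
  k=3: (−1)^3·36.0000/(36)·0.7633^0·0.6460^6 = -0.072686
d^3_{0,0}(1.4047) = +0.197816 -1.275164 +0.913332 -0.072686 = -0.236702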